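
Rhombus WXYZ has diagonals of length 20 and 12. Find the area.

Area of a rhombus = (d1 * d2) / 2
Area = (20 * 12) / 2
Area = 240 / 2
Area = 120

120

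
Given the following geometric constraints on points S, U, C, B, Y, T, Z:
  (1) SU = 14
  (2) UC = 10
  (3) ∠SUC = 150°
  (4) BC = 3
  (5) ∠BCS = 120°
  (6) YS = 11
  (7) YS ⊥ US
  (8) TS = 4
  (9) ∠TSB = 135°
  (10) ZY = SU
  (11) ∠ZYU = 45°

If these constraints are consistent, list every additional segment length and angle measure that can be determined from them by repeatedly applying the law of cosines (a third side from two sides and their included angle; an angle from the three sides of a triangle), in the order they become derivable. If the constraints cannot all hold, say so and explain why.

The constraints are consistent. Derivable facts, in order:
After 1 step:
- SC ≈ 23.21
- UY ≈ 17.8
After 2 steps:
- SB ≈ 24.84
- UZ ≈ 12.67
- ∠CSU = 12.44°
- ∠SCU = 17.56°
- ∠SUY = 38.16°
- ∠SYU = 51.84°
After 3 steps:
- BT ≈ 27.81
- ∠BSC = 6°
- ∠CBS = 54°
- ∠UZY = 83.61°
- ∠YUZ = 51.39°
After 4 steps:
- ∠BTS = 39.16°
- ∠SBT = 5.84°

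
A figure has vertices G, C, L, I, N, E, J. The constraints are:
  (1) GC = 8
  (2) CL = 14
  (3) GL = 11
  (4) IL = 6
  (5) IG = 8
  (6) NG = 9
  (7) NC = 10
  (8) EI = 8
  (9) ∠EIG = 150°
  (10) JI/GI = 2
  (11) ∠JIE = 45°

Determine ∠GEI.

Step 1: By the law of cosines on triangle EIG: EG² = 8² + 8² − 2·8·8·cos(150°) = 238.85, so EG ≈ 15.45.
Step 2: By the inverse law of cosines on triangle GEI: cos(∠GEI) = (15.45² + 8² − 8²) / (2·15.45·8) = 238.85/247.28 = 0.9659, so ∠GEI = 15°.

Therefore, the measure of angle ∠GEI = 15°.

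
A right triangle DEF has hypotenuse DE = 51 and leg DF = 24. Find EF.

Rearranging the Pythagorean theorem to solve for the unknown leg:
leg^2 = hypotenuse^2 - known_leg^2 = 2601 - 576 = 2025
leg = sqrt(2025) = 45.

45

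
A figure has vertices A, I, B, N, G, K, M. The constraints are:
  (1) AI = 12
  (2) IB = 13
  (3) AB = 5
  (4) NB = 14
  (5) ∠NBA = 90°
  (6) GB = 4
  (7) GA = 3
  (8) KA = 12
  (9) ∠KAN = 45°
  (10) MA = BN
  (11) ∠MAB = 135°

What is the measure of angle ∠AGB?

Step 1: By the inverse law of cosines on triangle AGB: cos(∠AGB) = (3² + 4² − 5²) / (2·3·4) = 0/24 = 0, so ∠AGB = 90°.

Therefore, the measure of angle ∠AGB = 90°.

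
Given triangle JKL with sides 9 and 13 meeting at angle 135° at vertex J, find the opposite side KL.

When two sides and the included angle are known, the law of cosines gives the third side.
c^2 = a^2 + b^2 - 2ab cos(C) generalizes the Pythagorean theorem to non-right triangles.
Here: KL^2 = 81 + 169 - 234*(-sqrt(2)/2) = 117*sqrt(2) + 250
KL = sqrt(117*sqrt(2) + 250)

sqrt(117*sqrt(2) + 250)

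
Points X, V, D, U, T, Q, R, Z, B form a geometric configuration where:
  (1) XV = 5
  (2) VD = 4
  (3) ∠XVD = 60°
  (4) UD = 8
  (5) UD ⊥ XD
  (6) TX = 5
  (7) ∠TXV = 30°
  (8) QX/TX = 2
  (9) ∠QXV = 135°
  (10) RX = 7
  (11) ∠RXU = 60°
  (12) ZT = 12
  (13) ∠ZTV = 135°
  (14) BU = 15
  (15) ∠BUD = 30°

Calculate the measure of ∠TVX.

Step 1: By the law of cosines on triangle VXT: VT² = 5² + 5² − 2·5·5·cos(30°) = 6.7, so VT ≈ 2.59.
Step 2: By the inverse law of cosines on triangle TVX: cos(∠TVX) = (2.59² + 5² − 5²) / (2·2.59·5) = 6.7/25.88 = 0.2588, so ∠TVX = 75°.

Therefore, the measure of angle ∠TVX = 75°.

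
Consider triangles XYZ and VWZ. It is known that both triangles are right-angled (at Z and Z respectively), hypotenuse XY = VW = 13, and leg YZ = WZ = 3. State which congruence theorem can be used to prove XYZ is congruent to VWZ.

The given information matches HL: The hypotenuse and one leg of two right triangles are equal (Hypotenuse-Leg).

HL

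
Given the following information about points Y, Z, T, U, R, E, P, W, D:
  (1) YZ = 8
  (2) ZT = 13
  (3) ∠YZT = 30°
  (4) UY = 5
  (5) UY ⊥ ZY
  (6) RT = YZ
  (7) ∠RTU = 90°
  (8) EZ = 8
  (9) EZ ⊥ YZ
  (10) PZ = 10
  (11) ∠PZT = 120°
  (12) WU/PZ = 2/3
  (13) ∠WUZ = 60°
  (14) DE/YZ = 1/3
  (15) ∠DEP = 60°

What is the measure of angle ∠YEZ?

Step 1: By the law of cosines on triangle EZY: EY² = 8² + 8² − 2·8·8·cos(90°) = 128, so EY = 8·√2.
Step 2: By the inverse law of cosines on triangle YEZ: cos(∠YEZ) = ((8·√2)² + 8² − 8²) / (2·8·√2·8) = 128/181.02 = 0.7071, so ∠YEZ = 45°.

Therefore, the measure of angle ∠YEZ = 45°.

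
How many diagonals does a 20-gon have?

Total line segments between 20 vertices = C(20,2) = 190.
Subtract the 20 sides: 190 - 20 = 170 diagonals.

170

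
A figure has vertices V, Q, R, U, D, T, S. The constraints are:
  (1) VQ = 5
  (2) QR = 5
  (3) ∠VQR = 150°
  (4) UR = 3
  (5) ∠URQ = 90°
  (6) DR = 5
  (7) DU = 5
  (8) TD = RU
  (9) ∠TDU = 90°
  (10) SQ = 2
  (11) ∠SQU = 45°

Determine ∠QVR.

Step 1: By the law of cosines on triangle VQR: VR² = 5² + 5² − 2·5·5·cos(150°) = 93.3, so VR ≈ 9.66.
Step 2: By the inverse law of cosines on triangle QVR: cos(∠QVR) = (5² + 9.66² − 5²) / (2·5·9.66) = 93.3/96.59 = 0.9659, so ∠QVR = 15°.

Therefore, the measure of angle ∠QVR = 15°.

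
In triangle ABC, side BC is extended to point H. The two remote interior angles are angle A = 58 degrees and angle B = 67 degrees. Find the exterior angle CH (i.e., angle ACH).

By the exterior angle theorem, an exterior angle of a triangle equals the sum of the two remote interior angles.
Exterior angle = angle A + angle B
Exterior angle = 58 + 67 = 125 degrees

125 degrees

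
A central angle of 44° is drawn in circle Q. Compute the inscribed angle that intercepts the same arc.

Inscribed angle = 44° / 2 = 22° (inscribed angle theorem).

22°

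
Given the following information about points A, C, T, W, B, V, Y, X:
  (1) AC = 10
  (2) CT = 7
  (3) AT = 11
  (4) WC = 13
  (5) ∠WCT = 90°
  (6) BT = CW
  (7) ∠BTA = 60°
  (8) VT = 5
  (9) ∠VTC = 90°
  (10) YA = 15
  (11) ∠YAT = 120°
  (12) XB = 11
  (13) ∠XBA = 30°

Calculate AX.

From the given relations: BT = CW = 13.
Step 1: By the law of cosines on triangle BTA: BA² = 13² + 11² − 2·13·11·cos(60°) = 147, so BA = 7·√3.
Step 2: By the law of cosines on triangle ABX: AX² = (7·√3)² + 11² − 2·7·√3·11·cos(30°) = 37, so AX = √37.

Therefore, the length of AX = √37.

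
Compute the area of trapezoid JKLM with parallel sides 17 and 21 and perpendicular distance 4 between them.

A trapezoid's area equals the midsegment times the height.
The midsegment is (17 + 21) / 2 = 19.
Area = 19 * 4 = 76.

76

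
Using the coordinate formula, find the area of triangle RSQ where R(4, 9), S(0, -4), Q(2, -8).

Using the Shoelace formula for a triangle:
Area = (1/2)|x0(y1 - y2) + x1(y2 - y0) + x2(y0 - y1)|
Area = (1/2)|4(-4 - -8) + 0(-8 - 9) + 2(9 - -4)|
Area = (1/2)|16 + 0 + 26|
Area = (1/2)|42|
Area = (1/2)(42)
Area = 21

21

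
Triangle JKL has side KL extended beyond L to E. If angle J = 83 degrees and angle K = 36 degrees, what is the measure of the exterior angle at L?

The interior angle at L is 180 - 83 - 36 = 61 degrees.
The exterior angle and interior angle at L are supplementary:
Exterior angle = 180 - 61 = 119 degrees.

119 degrees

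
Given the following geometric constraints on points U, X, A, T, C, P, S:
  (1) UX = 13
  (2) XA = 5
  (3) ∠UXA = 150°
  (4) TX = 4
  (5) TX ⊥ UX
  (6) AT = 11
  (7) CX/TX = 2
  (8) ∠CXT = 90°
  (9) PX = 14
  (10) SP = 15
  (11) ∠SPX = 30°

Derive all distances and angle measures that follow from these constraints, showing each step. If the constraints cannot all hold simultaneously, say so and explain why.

These constraints are not satisfiable: by the triangle inequality in triangle XAT, (2) XA = 5 and (4) TX = 4 force AT ≤ 5 + 4 = 9, but (6) says AT = 11. No planar figure meets all of them, so nothing further can be derived.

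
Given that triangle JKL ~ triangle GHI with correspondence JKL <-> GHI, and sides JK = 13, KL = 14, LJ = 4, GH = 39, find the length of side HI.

Similar triangles have proportional sides. Setting up the proportion:
GH / JK = HI / KL
39 / 13 = HI / 14
HI = 14 * 39 / 13 = 42.

42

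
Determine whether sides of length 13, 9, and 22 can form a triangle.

Check the triangle inequality: 13 + 9 = 22 ≤ 22.
Since the sum of two sides does not exceed the third, no triangle can be formed.

No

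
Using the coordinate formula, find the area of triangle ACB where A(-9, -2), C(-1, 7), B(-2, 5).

Using the Shoelace formula for a triangle:
Area = (1/2)|x0(y1 - y2) + x1(y2 - y0) + x2(y0 - y1)|
Area = (1/2)|-9(7 - 5) + -1(5 - -2) + -2(-2 - 7)|
Area = (1/2)|-18 + -7 + 18|
Area = (1/2)|-7|
Area = (1/2)(7)
Area = 7/2

7/2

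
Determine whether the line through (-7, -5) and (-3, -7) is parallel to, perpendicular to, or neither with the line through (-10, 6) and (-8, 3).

Slope of line 1: m1 = (-7 - -5)/(-3 - -7) = -2/4 = -1/2
Slope of line 2: m2 = (3 - 6)/(-8 - -10) = -3/2 = -3/2
For parallel lines we need equal slopes: -1/2 != -3/2.
For perpendicular lines we need m1*m2 = -1: (-1/2)(-3/2) = 3/4 != -1.
Since neither condition holds, the lines are neither parallel nor perpendicular.

Neither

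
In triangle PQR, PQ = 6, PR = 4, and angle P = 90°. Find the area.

Area = (1/2)(6)(4) sin(90°) = (1/2)(6)(4)(1) = 12

12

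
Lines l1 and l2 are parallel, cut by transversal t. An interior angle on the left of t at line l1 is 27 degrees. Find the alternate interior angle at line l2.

Alternate interior angles lie on opposite sides of the transversal, between the parallel lines.
By the alternate interior angle theorem, they are equal: 27 degrees.

27 degrees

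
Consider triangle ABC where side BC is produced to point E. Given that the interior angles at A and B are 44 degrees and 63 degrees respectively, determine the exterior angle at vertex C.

By the exterior angle theorem, an exterior angle of a triangle equals the sum of the two remote interior angles.
Exterior angle = angle A + angle B
Exterior angle = 44 + 63 = 107 degrees

107 degrees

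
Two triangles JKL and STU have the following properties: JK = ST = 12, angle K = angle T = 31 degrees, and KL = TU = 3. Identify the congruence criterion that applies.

The given information matches SAS: Two pairs of corresponding sides and the included angle are equal (Side-Angle-Side).

SAS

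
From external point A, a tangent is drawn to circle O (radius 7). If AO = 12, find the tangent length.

Let T be the point of tangency. Then OT ⊥ AT (radius ⊥ tangent).
In right triangle OTA: OA² = OT² + AT²
12² = 7² + AT²
AT² = 95, AT = sqrt(95)

sqrt(95)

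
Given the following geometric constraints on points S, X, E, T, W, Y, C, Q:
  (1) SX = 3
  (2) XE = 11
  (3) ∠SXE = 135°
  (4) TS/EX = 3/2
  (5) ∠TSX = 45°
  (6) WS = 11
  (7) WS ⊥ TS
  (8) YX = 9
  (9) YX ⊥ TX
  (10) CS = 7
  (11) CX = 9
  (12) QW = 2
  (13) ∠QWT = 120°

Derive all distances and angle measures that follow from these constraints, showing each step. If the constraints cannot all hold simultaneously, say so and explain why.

The constraints are consistent.

From the given relations:
  TS = 3/2·EX = 3/2·11 ≈ 16.5

Step 1: From SX = 3, XE = 11, and ∠SXE = 135°, by the law of cosines:
  SE² = SX² + XE² - 2·SX·XE·cos(135°) = 9 + 121 + 46.67 = 176.7
  SE ≈ 13.29

Step 2: From XS = 3, ST = 16.5, and ∠XST = 45°, by the law of cosines:
  XT² = XS² + ST² - 2·XS·ST·cos(45°) = 9 + 272.2 - 70 = 211.2
  XT ≈ 14.53

Step 3: From TS = 16.5, SW = 11, and ∠TSW = 90°, by the law of cosines:
  TW² = TS² + SW² - 2·TS·SW·cos(90°) = 272.2 + 121 - 0 = 393.2
  TW ≈ 19.83

Step 4: From SC = 7, SX = 3, CX = 9, by the inverse law of cosines:
  cos(∠CSX) = (SC² + SX² - CX²) / (2·SC·SX)
  ∠CSX = 123.2°

Step 5: From XC = 9, XS = 3, CS = 7, by the inverse law of cosines:
  cos(∠CXS) = (XC² + XS² - CS²) / (2·XC·XS)
  ∠CXS = 40.6°

Step 6: From CS = 7, CX = 9, SX = 3, by the inverse law of cosines:
  cos(∠SCX) = (CS² + CX² - SX²) / (2·CS·CX)
  ∠SCX = 16.2°

Step 7: From TX = 14.53, XY = 9, and ∠TXY = 90°, by the law of cosines:
  TY² = TX² + XY² - 2·TX·XY·cos(90°) = 211.2 + 81 - 0 = 292.2
  TY ≈ 17.1

Step 8: From TW = 19.83, WQ = 2, and ∠TWQ = 120°, by the law of cosines:
  TQ² = TW² + WQ² - 2·TW·WQ·cos(120°) = 393.2 + 4 + 39.66 = 436.9
  TQ ≈ 20.9

Step 9: From SE = 13.29, SX = 3, EX = 11, by the inverse law of cosines:
  cos(∠ESX) = (SE² + SX² - EX²) / (2·SE·SX)
  ∠ESX = 35.82°

Step 10: From XS = 3, XT = 14.53, ST = 16.5, by the inverse law of cosines:
  cos(∠SXT) = (XS² + XT² - ST²) / (2·XS·XT)
  ∠SXT = 126.61°

Step 11: From ES = 13.29, EX = 11, SX = 3, by the inverse law of cosines:
  cos(∠SEX) = (ES² + EX² - SX²) / (2·ES·EX)
  ∠SEX = 9.18°

Step 12: From TS = 16.5, TW = 19.83, SW = 11, by the inverse law of cosines:
  cos(∠STW) = (TS² + TW² - SW²) / (2·TS·TW)
  ∠STW = 33.69°

Step 13: From TS = 16.5, TX = 14.53, SX = 3, by the inverse law of cosines:
  cos(∠STX) = (TS² + TX² - SX²) / (2·TS·TX)
  ∠STX = 8.39°

Step 14: From WS = 11, WT = 19.83, ST = 16.5, by the inverse law of cosines:
  cos(∠SWT) = (WS² + WT² - ST²) / (2·WS·WT)
  ∠SWT = 56.31°

Step 15: From TQ = 20.9, TW = 19.83, QW = 2, by the inverse law of cosines:
  cos(∠QTW) = (TQ² + TW² - QW²) / (2·TQ·TW)
  ∠QTW = 4.75°

Step 16: From TX = 14.53, TY = 17.1, XY = 9, by the inverse law of cosines:
  cos(∠XTY) = (TX² + TY² - XY²) / (2·TX·TY)
  ∠XTY = 31.77°

Step 17: From YT = 17.1, YX = 9, TX = 14.53, by the inverse law of cosines:
  cos(∠TYX) = (YT² + YX² - TX²) / (2·YT·YX)
  ∠TYX = 58.23°

Step 18: From QT = 20.9, QW = 2, TW = 19.83, by the inverse law of cosines:
  cos(∠TQW) = (QT² + QW² - TW²) / (2·QT·QW)
  ∠TQW = 55.25°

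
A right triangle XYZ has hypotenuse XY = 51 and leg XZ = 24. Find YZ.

Rearranging the Pythagorean theorem to solve for the unknown leg:
leg^2 = hypotenuse^2 - known_leg^2 = 2601 - 576 = 2025
leg = sqrt(2025) = 45.

45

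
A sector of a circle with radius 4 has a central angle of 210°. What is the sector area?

Sector area = πr² × θ/360
= π × 4² × 7/12
= π × 16 × 7/12
= 28*pi/3

28*pi/3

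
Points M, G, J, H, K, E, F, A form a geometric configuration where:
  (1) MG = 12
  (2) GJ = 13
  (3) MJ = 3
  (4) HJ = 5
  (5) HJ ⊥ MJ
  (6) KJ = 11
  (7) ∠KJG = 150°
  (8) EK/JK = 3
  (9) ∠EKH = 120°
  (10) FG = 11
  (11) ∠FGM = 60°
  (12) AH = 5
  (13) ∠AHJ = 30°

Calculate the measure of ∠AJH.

Step 1: By the law of cosines on triangle JHA: JA² = 5² + 5² − 2·5·5·cos(30°) = 6.7, so JA ≈ 2.59.
Step 2: By the inverse law of cosines on triangle AJH: cos(∠AJH) = (2.59² + 5² − 5²) / (2·2.59·5) = 6.7/25.88 = 0.2588, so ∠AJH = 75°.

Therefore, the measure of angle ∠AJH = 75°.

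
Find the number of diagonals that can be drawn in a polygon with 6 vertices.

The number of diagonals in an n-gon is n(n - 3)/2.
For n = 6: 6(6 - 3)/2 = 6 × 3 / 2 = 9.

9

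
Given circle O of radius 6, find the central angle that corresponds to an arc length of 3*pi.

Arc length L = 2πr × θ/360, so θ = 360L / (2πr).
θ = 360 × 3*pi / (2π × 6)
θ = 90°
θ = 90°

90°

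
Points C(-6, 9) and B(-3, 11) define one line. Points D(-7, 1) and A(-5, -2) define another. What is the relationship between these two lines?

Slope of line 1: m1 = (11 - 9)/(-3 - -6) = 2/3 = 2/3
Slope of line 2: m2 = (-2 - 1)/(-5 - -7) = -3/2 = -3/2
Two lines are perpendicular when the product of their slopes is -1 (negative reciprocals).
m1 * m2 = (2/3) * (-3/2) = -1, confirming perpendicularity.

Perpendicular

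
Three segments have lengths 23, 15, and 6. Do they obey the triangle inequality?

Check the triangle inequality: 15 + 6 = 21 ≤ 23.
Since the sum of two sides does not exceed the third, no triangle can be formed.

No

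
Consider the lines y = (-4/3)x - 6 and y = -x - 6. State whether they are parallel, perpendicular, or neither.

Slope of line 1: m1 = -4/3
Slope of line 2: m2 = -1
For parallel lines we need equal slopes: -4/3 != -1.
For perpendicular lines we need m1*m2 = -1: (-4/3)(-1) = 4/3 != -1.
Since neither condition holds, the lines are neither parallel nor perpendicular.

Neither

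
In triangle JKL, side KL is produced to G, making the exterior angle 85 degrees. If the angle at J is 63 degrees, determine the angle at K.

The exterior angle theorem states that an exterior angle equals the sum of the two non-adjacent interior angles.
So 85 = 63 + angle K, which gives angle K = 85 - 63 = 22 degrees.

22 degrees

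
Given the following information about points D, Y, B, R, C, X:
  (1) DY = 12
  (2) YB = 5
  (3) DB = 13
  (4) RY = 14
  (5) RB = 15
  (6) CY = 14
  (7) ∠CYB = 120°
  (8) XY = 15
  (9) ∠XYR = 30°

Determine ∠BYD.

Step 1: By the inverse law of cosines on triangle BYD: cos(∠BYD) = (5² + 12² − 13²) / (2·5·12) = 0/120 = 0, so ∠BYD = 90°.

Therefore, the measure of angle ∠BYD = 90°.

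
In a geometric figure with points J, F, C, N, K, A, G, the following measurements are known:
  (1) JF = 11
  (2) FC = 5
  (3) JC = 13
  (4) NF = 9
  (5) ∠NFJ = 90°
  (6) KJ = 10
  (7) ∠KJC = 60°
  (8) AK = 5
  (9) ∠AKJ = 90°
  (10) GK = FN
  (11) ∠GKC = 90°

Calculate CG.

From the given relations: GK = FN = 9.
Step 1: By the law of cosines on triangle CJK: CK² = 13² + 10² − 2·13·10·cos(60°) = 139, so CK = √139.
Step 2: By the law of cosines on triangle CKG: CG² = √139² + 9² − 2·√139·9·cos(90°) = 220, so CG = 2·√55.

Therefore, the length of CG = 2·√55.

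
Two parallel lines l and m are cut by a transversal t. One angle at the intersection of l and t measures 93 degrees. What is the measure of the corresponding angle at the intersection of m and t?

When a transversal crosses parallel lines, angles in the same position at each intersection are called corresponding angles.
These are always equal, so the answer is 93 degrees.

93 degrees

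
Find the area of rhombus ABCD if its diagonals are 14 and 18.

Area of a rhombus = (d1 * d2) / 2
Area = (14 * 18) / 2
Area = 252 / 2
Area = 126

126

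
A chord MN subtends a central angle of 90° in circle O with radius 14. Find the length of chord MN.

Chord = 2(14) sin(45°) = 14*sqrt(2)

14*sqrt(2)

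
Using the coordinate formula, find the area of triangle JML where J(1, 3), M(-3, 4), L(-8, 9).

The Shoelace formula computes the area from vertex coordinates by summing cross products.
For vertices (1,3), (-3,4), (-8,9):
Signed sum = 1*4 - -3*3 + -3*9 - -8*4 + -8*3 - 1*9
= 13 + 5 + -33 = -15
Area = (1/2)|-15| = 15/2.

15/2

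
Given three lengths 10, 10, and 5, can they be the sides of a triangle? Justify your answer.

Sort the sides: 5, 10, 10.
It suffices to check that the sum of the two smallest exceeds the largest:
5 + 10 = 15 > 10. ✓
Yes, a valid triangle can be formed.

Yes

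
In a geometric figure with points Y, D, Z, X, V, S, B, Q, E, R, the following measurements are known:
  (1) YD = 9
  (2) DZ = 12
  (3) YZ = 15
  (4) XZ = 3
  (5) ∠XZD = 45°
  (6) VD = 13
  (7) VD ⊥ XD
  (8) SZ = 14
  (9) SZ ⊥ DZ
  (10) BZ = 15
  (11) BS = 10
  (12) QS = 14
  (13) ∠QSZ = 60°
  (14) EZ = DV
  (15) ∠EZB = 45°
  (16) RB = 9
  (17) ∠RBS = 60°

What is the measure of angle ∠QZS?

Step 1: By the law of cosines on triangle ZSQ: ZQ² = 14² + 14² − 2·14·14·cos(60°) = 196, so ZQ = 14.
Step 2: By the inverse law of cosines on triangle QZS: cos(∠QZS) = (14² + 14² − 14²) / (2·14·14) = 196/392 = 0.5, so ∠QZS = 60°.

Therefore, the measure of angle ∠QZS = 60°.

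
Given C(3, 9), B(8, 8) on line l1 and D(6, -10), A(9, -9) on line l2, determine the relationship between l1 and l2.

Slope of line 1: m1 = (8 - 9)/(8 - 3) = -1/5 = -1/5
Slope of line 2: m2 = (-9 - -10)/(9 - 6) = 1/3 = 1/3
For parallel lines we need equal slopes: -1/5 != 1/3.
For perpendicular lines we need m1*m2 = -1: (-1/5)(1/3) = -1/15 != -1.
Since neither condition holds, the lines are neither parallel nor perpendicular.

Neither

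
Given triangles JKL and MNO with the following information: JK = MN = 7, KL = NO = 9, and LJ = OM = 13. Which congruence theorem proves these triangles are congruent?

The given information provides:
JK = MN = 7, KL = NO = 9, and LJ = OM = 13
This matches the SSS congruence theorem.
All three pairs of corresponding sides are equal (Side-Side-Side).

SSS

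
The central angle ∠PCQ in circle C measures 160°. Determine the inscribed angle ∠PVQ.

An inscribed angle intercepts an arc from a point on the circle, while the central angle intercepts the same arc from the center.
The inscribed angle is always half the central angle: 160° / 2 = 80°.

80°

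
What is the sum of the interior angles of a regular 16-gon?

The sum of interior angles of an n-sided polygon is (n - 2) * 180.
For n = 16: (16 - 2) * 180 = 14 * 180 = 2520 degrees.

2520 degrees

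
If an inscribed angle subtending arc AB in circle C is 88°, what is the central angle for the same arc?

The inscribed angle theorem states that a central angle is always twice any inscribed angle that subtends the same arc.
Since the inscribed angle is 88°, the central angle = 2 × 88° = 176°.

176°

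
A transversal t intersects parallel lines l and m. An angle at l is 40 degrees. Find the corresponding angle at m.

Corresponding angles formed by parallel lines and a transversal are equal.
The given angle is 40 degrees.
The corresponding angle = 40 degrees.

40 degrees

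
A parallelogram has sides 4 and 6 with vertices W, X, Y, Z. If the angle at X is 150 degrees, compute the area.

Area = a * b * sin(theta)
Area = 4 * 6 * sin(150 degrees)
Area = 24 * 1/2
Area = 12

12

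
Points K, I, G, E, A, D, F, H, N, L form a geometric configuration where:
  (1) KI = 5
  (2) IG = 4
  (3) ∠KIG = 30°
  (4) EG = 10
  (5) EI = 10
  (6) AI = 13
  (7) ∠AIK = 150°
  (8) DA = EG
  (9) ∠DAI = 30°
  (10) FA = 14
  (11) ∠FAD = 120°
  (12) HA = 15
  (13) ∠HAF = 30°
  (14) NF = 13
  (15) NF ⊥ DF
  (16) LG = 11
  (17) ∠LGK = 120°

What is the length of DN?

From the given relations: DA = EG = 10.
Step 1: By the law of cosines on triangle FAD: FD² = 14² + 10² − 2·14·10·cos(120°) = 436, so FD = 2·√109.
Step 2: By the law of cosines on triangle DFN: DN² = (2·√109)² + 13² − 2·2·√109·13·cos(90°) = 605, so DN = 11·√5.

Therefore, the length of DN = 11·√5.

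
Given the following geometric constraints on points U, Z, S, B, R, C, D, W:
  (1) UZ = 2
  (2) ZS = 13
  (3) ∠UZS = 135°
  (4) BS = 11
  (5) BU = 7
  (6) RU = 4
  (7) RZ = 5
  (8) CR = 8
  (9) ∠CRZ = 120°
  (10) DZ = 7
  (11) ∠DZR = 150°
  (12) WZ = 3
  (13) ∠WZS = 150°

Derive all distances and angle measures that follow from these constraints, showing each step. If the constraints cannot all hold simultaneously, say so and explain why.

The constraints are consistent.

Step 1: From UZ = 2, ZS = 13, and ∠UZS = 135°, by the law of cosines:
  US² = UZ² + ZS² - 2·UZ·ZS·cos(135°) = 4 + 169 + 36.77 = 209.8
  US ≈ 14.48

Step 2: From ZR = 5, RC = 8, and ∠ZRC = 120°, by the law of cosines:
  ZC² = ZR² + RC² - 2·ZR·RC·cos(120°) = 25 + 64 + 40 = 129
  ZC = √129

Step 3: From SZ = 13, ZW = 3, and ∠SZW = 150°, by the law of cosines:
  SW² = SZ² + ZW² - 2·SZ·ZW·cos(150°) = 169 + 9 + 67.55 = 245.5
  SW ≈ 15.67

Step 4: From RZ = 5, ZD = 7, and ∠RZD = 150°, by the law of cosines:
  RD² = RZ² + ZD² - 2·RZ·ZD·cos(150°) = 25 + 49 + 60.62 = 134.6
  RD ≈ 11.6

Step 5: From UR = 4, UZ = 2, RZ = 5, by the inverse law of cosines:
  cos(∠RUZ) = (UR² + UZ² - RZ²) / (2·UR·UZ)
  ∠RUZ = 108.21°

Step 6: From ZR = 5, ZU = 2, RU = 4, by the inverse law of cosines:
  cos(∠RZU) = (ZR² + ZU² - RU²) / (2·ZR·ZU)
  ∠RZU = 49.46°

Step 7: From RU = 4, RZ = 5, UZ = 2, by the inverse law of cosines:
  cos(∠URZ) = (RU² + RZ² - UZ²) / (2·RU·RZ)
  ∠URZ = 22.33°

Step 8: From UB = 7, US = 14.48, BS = 11, by the inverse law of cosines:
  cos(∠BUS) = (UB² + US² - BS²) / (2·UB·US)
  ∠BUS = 47.2°

Step 9: From US = 14.48, UZ = 2, SZ = 13, by the inverse law of cosines:
  cos(∠SUZ) = (US² + UZ² - SZ²) / (2·US·UZ)
  ∠SUZ = 39.4°

Step 10: From ZC = √129, ZR = 5, CR = 8, by the inverse law of cosines:
  cos(∠CZR) = (ZC² + ZR² - CR²) / (2·ZC·ZR)
  ∠CZR = 37.59°

Step 11: From SB = 11, SU = 14.48, BU = 7, by the inverse law of cosines:
  cos(∠BSU) = (SB² + SU² - BU²) / (2·SB·SU)
  ∠BSU = 27.83°

Step 12: From SU = 14.48, SZ = 13, UZ = 2, by the inverse law of cosines:
  cos(∠USZ) = (SU² + SZ² - UZ²) / (2·SU·SZ)
  ∠USZ = 5.6°

Step 13: From SW = 15.67, SZ = 13, WZ = 3, by the inverse law of cosines:
  cos(∠WSZ) = (SW² + SZ² - WZ²) / (2·SW·SZ)
  ∠WSZ = 5.49°

Step 14: From BS = 11, BU = 7, SU = 14.48, by the inverse law of cosines:
  cos(∠SBU) = (BS² + BU² - SU²) / (2·BS·BU)
  ∠SBU = 104.97°

Step 15: From RD = 11.6, RZ = 5, DZ = 7, by the inverse law of cosines:
  cos(∠DRZ) = (RD² + RZ² - DZ²) / (2·RD·RZ)
  ∠DRZ = 17.56°

Step 16: From CR = 8, CZ = √129, RZ = 5, by the inverse law of cosines:
  cos(∠RCZ) = (CR² + CZ² - RZ²) / (2·CR·CZ)
  ∠RCZ = 22.41°

Step 17: From DR = 11.6, DZ = 7, RZ = 5, by the inverse law of cosines:
  cos(∠RDZ) = (DR² + DZ² - RZ²) / (2·DR·DZ)
  ∠RDZ = 12.44°

Step 18: From WS = 15.67, WZ = 3, SZ = 13, by the inverse law of cosines:
  cos(∠SWZ) = (WS² + WZ² - SZ²) / (2·WS·WZ)
  ∠SWZ = 24.51°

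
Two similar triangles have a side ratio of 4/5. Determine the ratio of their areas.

Area scales with the square of linear dimensions. If every length is multiplied by 4/5, then the area is multiplied by (4/5)^2 = 16/25.
The area ratio is 16:25.

16:25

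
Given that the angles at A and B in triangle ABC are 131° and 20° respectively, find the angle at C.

angle C = 180 - 131 - 20 = 29 degrees.

29 degrees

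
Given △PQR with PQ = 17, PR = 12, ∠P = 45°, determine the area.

Area = (1/2)(17)(12) sin(45°) = (1/2)(17)(12)(sqrt(2)/2) = 51*sqrt(2)

51*sqrt(2)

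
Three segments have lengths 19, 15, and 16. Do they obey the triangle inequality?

Sort the sides: 15, 16, 19.
It suffices to check that the sum of the two smallest exceeds the largest:
15 + 16 = 31 > 19. ✓
Yes, a valid triangle can be formed.

Yes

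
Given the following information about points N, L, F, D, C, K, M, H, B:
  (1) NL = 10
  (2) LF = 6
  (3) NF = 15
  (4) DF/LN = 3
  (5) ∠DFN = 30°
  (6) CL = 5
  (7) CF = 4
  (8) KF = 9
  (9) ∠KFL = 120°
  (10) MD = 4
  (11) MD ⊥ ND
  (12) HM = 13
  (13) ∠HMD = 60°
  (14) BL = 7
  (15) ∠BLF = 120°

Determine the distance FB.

Step 1: By the law of cosines on triangle FLB: FB² = 6² + 7² − 2·6·7·cos(120°) = 127, so FB = √127.

Therefore, the length of FB = √127.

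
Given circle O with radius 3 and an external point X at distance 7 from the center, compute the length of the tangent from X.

Let T be the point of tangency. Then OT ⊥ XT (radius ⊥ tangent).
In right triangle OTX: OX² = OT² + XT²
7² = 3² + XT²
XT² = 40, XT = 2*sqrt(10)

2*sqrt(10)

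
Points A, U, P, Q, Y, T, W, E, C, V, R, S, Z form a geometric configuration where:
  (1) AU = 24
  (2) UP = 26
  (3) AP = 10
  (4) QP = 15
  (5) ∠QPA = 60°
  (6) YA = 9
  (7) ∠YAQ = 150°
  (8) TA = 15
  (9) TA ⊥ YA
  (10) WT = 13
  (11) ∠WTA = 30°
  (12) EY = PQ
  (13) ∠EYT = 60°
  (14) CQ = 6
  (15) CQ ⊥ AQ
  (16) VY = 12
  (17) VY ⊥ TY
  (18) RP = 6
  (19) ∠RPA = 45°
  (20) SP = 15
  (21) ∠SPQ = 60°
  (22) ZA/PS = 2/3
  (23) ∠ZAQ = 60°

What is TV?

Step 1: By the law of cosines on triangle TAY: TY² = 15² + 9² − 2·15·9·cos(90°) = 306, so TY = 3·√34.
Step 2: By the law of cosines on triangle TYV: TV² = (3·√34)² + 12² − 2·3·√34·12·cos(90°) = 450, so TV = 15·√2.

Therefore, the length of TV = 15·√2.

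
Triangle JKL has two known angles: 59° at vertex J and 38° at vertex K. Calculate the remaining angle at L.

Let angle L = x. Then 59 + 38 + x = 180.
x = 180 - 97 = 83 degrees.

83 degrees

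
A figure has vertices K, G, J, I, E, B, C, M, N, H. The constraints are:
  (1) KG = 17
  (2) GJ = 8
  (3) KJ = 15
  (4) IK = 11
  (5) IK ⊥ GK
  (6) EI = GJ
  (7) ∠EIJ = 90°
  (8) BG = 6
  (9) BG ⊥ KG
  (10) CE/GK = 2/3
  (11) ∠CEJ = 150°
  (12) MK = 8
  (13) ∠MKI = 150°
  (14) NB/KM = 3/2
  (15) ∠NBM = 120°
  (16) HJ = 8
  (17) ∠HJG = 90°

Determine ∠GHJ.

Step 1: By the law of cosines on triangle HJG: HG² = 8² + 8² − 2·8·8·cos(90°) = 128, so HG = 8·√2.
Step 2: By the inverse law of cosines on triangle GHJ: cos(∠GHJ) = ((8·√2)² + 8² − 8²) / (2·8·√2·8) = 128/181.02 = 0.7071, so ∠GHJ = 45°.

Therefore, the measure of angle ∠GHJ = 45°.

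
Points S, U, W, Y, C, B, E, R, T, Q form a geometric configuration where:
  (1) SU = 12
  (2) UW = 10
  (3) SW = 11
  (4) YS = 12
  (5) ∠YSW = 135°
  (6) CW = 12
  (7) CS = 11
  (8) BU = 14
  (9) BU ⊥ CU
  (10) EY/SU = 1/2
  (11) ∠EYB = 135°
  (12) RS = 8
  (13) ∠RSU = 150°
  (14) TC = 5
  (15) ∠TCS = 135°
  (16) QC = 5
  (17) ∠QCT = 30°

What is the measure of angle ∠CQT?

Step 1: By the law of cosines on triangle QCT: QT² = 5² + 5² − 2·5·5·cos(30°) = 6.7, so QT ≈ 2.59.
Step 2: By the inverse law of cosines on triangle CQT: cos(∠CQT) = (5² + 2.59² − 5²) / (2·5·2.59) = 6.7/25.88 = 0.2588, so ∠CQT = 75°.

Therefore, the measure of angle ∠CQT = 75°.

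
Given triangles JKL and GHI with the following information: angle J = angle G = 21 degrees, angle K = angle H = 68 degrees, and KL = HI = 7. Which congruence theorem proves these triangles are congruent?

Consider the given information: angle J = angle G = 21 degrees, angle K = angle H = 68 degrees, and KL = HI = 7
This is not ASA or HL: ASA requires two angles and the side between them. HL only applies to right triangles with matching hypotenuse and leg.
The correct criterion is AAS. Two pairs of corresponding angles and a non-included side are equal (Angle-Angle-Side).

AAS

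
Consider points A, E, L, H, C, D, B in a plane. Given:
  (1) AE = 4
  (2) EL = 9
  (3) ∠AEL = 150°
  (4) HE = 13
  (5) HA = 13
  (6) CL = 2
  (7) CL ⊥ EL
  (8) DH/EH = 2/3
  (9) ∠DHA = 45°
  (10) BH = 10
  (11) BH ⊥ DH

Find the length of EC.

Step 1: By the law of cosines on triangle ELC: EC² = 9² + 2² − 2·9·2·cos(90°) = 85, so EC = √85.

Therefore, the length of EC = √85.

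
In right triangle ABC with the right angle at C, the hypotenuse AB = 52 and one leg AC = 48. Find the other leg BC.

By the Pythagorean theorem: BC^2 = AB^2 - AC^2
BC^2 = 52^2 - 48^2 = 2704 - 2304 = 400
BC = sqrt(400) = 20

20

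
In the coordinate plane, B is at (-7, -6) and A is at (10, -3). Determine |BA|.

The horizontal distance is |10 - -7| = 17 and the vertical distance is |-3 - -6| = 3.
By the Pythagorean theorem, d = sqrt(17^2 + 3^2) = sqrt(298).

sqrt(298)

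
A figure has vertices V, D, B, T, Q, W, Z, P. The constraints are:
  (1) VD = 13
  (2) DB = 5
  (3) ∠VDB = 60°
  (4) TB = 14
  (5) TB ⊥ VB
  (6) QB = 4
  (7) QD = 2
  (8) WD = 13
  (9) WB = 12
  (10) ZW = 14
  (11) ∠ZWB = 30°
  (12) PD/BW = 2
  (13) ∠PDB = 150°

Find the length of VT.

Step 1: By the law of cosines on triangle BDV: BV² = 5² + 13² − 2·5·13·cos(60°) = 129, so BV = √129.
Step 2: By the law of cosines on triangle VBT: VT² = √129² + 14² − 2·√129·14·cos(90°) = 325, so VT = 5·√13.

Therefore, the length of VT = 5·√13.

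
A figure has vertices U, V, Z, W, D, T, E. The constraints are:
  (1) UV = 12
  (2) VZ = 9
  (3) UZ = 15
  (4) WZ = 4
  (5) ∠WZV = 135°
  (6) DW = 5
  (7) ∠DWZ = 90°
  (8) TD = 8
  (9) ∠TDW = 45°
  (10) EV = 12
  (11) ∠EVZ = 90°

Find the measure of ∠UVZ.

Step 1: By the inverse law of cosines on triangle UVZ: cos(∠UVZ) = (12² + 9² − 15²) / (2·12·9) = 0/216 = 0, so ∠UVZ = 90°.

Therefore, the measure of angle ∠UVZ = 90°.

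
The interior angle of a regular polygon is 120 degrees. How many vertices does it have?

Exterior angle = 180 - 120 = 60. n = 360 / 60 = 6.

6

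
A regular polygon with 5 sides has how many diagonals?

Each of the 5 vertices connects to 2 non-adjacent vertices via diagonals.
Total connections = 5 × 2 = 10, but each diagonal is counted twice.
Number of diagonals = 10 / 2 = 5.

5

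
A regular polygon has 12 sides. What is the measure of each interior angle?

Each interior angle of a regular n-gon is (n - 2) * 180 / n.
For n = 12: (12 - 2) * 180 / 12 = 1800/12 = 150 degrees.

150 degrees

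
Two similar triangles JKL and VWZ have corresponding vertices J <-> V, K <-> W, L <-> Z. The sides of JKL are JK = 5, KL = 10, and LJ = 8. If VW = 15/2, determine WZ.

k = 15/2/5 = 3/2. WZ = 3/2 * 10 = 15.

15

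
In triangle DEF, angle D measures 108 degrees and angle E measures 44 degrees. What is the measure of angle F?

The interior angles sum to 180°: angle F = 180 - 108 - 44 = 28°.
The triangle is obtuse (angles 108°, 44°, 28°).

28 degrees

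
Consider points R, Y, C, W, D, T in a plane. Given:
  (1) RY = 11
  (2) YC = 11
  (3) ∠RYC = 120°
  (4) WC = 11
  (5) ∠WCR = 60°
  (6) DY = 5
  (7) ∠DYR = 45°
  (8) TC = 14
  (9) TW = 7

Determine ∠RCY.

Step 1: By the law of cosines on triangle CYR: CR² = 11² + 11² − 2·11·11·cos(120°) = 363, so CR = 11·√3.
Step 2: By the inverse law of cosines on triangle RCY: cos(∠RCY) = ((11·√3)² + 11² − 11²) / (2·11·√3·11) = 363/419.16 = 0.866, so ∠RCY = 30°.

Therefore, the measure of angle ∠RCY = 30°.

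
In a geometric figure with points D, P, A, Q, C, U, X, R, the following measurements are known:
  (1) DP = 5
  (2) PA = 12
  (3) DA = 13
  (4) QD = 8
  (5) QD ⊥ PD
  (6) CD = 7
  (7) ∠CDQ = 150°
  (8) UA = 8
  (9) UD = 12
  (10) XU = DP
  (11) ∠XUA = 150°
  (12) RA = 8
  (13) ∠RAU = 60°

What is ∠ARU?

Step 1: By the law of cosines on triangle RAU: RU² = 8² + 8² − 2·8·8·cos(60°) = 64, so RU = 8.
Step 2: By the inverse law of cosines on triangle ARU: cos(∠ARU) = (8² + 8² − 8²) / (2·8·8) = 64/128 = 0.5, so ∠ARU = 60°.

Therefore, the measure of angle ∠ARU = 60°.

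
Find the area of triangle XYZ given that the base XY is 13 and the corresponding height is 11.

Area = (1/2) * base * height
Area = (1/2) * 13 * 11
Area = 143/2

143/2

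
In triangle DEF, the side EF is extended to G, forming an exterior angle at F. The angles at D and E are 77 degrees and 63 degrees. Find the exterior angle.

By the exterior angle theorem, an exterior angle of a triangle equals the sum of the two remote interior angles.
Exterior angle = angle D + angle E
Exterior angle = 77 + 63 = 140 degrees

140 degrees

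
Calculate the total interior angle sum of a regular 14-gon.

The sum of interior angles of an n-sided polygon is (n - 2) * 180.
For n = 14: (14 - 2) * 180 = 12 * 180 = 2160 degrees.

2160 degrees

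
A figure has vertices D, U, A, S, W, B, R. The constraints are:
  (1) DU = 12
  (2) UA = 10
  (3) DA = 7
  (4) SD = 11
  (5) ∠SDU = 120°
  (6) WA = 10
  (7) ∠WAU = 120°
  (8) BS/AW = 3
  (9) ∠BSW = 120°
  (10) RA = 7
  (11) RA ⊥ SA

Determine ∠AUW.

Step 1: By the law of cosines on triangle UAW: UW² = 10² + 10² − 2·10·10·cos(120°) = 300, so UW = 10·√3.
Step 2: By the inverse law of cosines on triangle AUW: cos(∠AUW) = (10² + (10·√3)² − 10²) / (2·10·10·√3) = 300/346.41 = 0.866, so ∠AUW = 30°.

Therefore, the measure of angle ∠AUW = 30°.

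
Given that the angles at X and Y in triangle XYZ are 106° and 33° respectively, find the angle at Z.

The interior angles sum to 180°: angle Z = 180 - 106 - 33 = 41°.
The triangle is obtuse (angles 106°, 33°, 41°).

41 degrees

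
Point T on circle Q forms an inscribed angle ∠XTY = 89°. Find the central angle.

Central angle = 2 × 89° = 178° (inscribed angle theorem).

178°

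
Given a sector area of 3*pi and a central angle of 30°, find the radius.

Sector area A = πr² × θ/360, so r² = 360A / (πθ).
r² = 360 × 3*pi / (π × 30)
r² = 36
r = 6

6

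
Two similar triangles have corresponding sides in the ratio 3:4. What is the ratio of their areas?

The ratio of areas of similar triangles equals the square of the side ratio.
Side ratio = 3:4
Area ratio = (3/4)^2 = 9/16 = 9:16

9:16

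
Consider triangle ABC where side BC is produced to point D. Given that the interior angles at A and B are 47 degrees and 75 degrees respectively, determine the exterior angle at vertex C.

By the exterior angle theorem, an exterior angle of a triangle equals the sum of the two remote interior angles.
Exterior angle = angle A + angle B
Exterior angle = 47 + 75 = 122 degrees

122 degrees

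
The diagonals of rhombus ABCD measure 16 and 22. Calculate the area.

Area of a rhombus = (d1 * d2) / 2
Area = (16 * 22) / 2
Area = 352 / 2
Area = 176

176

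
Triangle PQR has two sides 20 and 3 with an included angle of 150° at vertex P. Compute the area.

Area = (1/2) * PQ * PR * sin(P)
Area = (1/2) * 20 * 3 * sin(150°)
Area = (1/2) * 20 * 3 * 1/2
Area = 15

15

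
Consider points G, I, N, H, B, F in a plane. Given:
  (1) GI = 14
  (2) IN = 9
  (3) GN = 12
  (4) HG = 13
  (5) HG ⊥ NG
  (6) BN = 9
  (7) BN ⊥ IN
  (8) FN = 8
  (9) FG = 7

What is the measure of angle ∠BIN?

Step 1: By the law of cosines on triangle INB: IB² = 9² + 9² − 2·9·9·cos(90°) = 162, so IB = 9·√2.
Step 2: By the inverse law of cosines on triangle BIN: cos(∠BIN) = ((9·√2)² + 9² − 9²) / (2·9·√2·9) = 162/229.1 = 0.7071, so ∠BIN = 45°.

Therefore, the measure of angle ∠BIN = 45°.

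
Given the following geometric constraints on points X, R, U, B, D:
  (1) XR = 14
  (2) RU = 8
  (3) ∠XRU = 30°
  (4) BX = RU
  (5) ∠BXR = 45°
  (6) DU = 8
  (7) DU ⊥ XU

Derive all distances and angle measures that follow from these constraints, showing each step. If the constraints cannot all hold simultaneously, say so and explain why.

The constraints are consistent.

From the given relations:
  BX = RU = 8

Step 1: From XR = 14, RU = 8, and ∠XRU = 30°, by the law of cosines:
  XU² = XR² + RU² - 2·XR·RU·cos(30°) = 196 + 64 - 194 = 66.01
  XU ≈ 8.12

Step 2: From RX = 14, XB = 8, and ∠RXB = 45°, by the law of cosines:
  RB² = RX² + XB² - 2·RX·XB·cos(45°) = 196 + 64 - 158.4 = 101.6
  RB ≈ 10.08

Step 3: From XU = 8.12, UD = 8, and ∠XUD = 90°, by the law of cosines:
  XD² = XU² + UD² - 2·XU·UD·cos(90°) = 66.01 + 64 - 0 = 130
  XD ≈ 11.4

Step 4: From XR = 14, XU = 8.12, RU = 8, by the inverse law of cosines:
  cos(∠RXU) = (XR² + XU² - RU²) / (2·XR·XU)
  ∠RXU = 29.49°

Step 5: From RB = 10.08, RX = 14, BX = 8, by the inverse law of cosines:
  cos(∠BRX) = (RB² + RX² - BX²) / (2·RB·RX)
  ∠BRX = 34.14°

Step 6: From UR = 8, UX = 8.12, RX = 14, by the inverse law of cosines:
  cos(∠RUX) = (UR² + UX² - RX²) / (2·UR·UX)
  ∠RUX = 120.51°

Step 7: From BR = 10.08, BX = 8, RX = 14, by the inverse law of cosines:
  cos(∠RBX) = (BR² + BX² - RX²) / (2·BR·BX)
  ∠RBX = 100.86°

Step 8: From XD = 11.4, XU = 8.12, DU = 8, by the inverse law of cosines:
  cos(∠DXU) = (XD² + XU² - DU²) / (2·XD·XU)
  ∠DXU = 44.56°

Step 9: From DU = 8, DX = 11.4, UX = 8.12, by the inverse law of cosines:
  cos(∠UDX) = (DU² + DX² - UX²) / (2·DU·DX)
  ∠UDX = 45.44°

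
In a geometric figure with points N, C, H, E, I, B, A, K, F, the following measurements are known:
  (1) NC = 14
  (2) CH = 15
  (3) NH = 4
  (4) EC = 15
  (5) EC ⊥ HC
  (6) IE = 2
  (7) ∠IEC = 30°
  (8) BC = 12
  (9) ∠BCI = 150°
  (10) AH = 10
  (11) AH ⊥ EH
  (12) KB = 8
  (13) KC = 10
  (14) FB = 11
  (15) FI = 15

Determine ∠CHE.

Step 1: By the law of cosines on triangle HCE: HE² = 15² + 15² − 2·15·15·cos(90°) = 450, so HE = 15·√2.
Step 2: By the inverse law of cosines on triangle CHE: cos(∠CHE) = (15² + (15·√2)² − 15²) / (2·15·15·√2) = 450/636.4 = 0.7071, so ∠CHE = 45°.

Therefore, the measure of angle ∠CHE = 45°.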